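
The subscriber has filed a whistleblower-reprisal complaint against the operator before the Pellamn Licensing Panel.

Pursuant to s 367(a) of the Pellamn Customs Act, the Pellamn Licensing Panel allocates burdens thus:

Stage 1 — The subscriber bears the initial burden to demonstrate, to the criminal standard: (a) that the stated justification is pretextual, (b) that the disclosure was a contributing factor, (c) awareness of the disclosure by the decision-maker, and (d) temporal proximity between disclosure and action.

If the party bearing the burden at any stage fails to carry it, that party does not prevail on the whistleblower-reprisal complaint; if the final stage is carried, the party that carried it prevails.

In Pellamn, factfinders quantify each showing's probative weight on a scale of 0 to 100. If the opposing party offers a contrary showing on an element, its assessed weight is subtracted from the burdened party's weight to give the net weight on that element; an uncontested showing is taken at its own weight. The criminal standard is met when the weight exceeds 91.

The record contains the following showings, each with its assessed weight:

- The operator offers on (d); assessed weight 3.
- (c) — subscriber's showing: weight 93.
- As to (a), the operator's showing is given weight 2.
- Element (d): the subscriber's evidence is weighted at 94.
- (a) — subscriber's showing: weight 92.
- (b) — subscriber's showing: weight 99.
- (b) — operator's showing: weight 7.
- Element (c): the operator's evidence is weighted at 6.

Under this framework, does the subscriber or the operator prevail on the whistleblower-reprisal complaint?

At Stage 1 the subscriber must meet the criminal standard (weight exceeds 91): on (a) the weight is 92 less the opposing 2 gives net 90, which does not exceed 91, so (a) does not meet the standard; on (b) the weight is 99 less the opposing 7 gives net 92, which does exceed 91, so (b) meets the standard; on (c) the weight is 93 less the opposing 6 gives net 87, ≤ 91, so (c) does not meet the standard; on (d) the weight is 94 less the opposing 3 gives net 91, ≤ 91, so (d) does not meet the standard.
  Stage 1 not carried; the subscriber fails its burden.
The operator prevails.

operator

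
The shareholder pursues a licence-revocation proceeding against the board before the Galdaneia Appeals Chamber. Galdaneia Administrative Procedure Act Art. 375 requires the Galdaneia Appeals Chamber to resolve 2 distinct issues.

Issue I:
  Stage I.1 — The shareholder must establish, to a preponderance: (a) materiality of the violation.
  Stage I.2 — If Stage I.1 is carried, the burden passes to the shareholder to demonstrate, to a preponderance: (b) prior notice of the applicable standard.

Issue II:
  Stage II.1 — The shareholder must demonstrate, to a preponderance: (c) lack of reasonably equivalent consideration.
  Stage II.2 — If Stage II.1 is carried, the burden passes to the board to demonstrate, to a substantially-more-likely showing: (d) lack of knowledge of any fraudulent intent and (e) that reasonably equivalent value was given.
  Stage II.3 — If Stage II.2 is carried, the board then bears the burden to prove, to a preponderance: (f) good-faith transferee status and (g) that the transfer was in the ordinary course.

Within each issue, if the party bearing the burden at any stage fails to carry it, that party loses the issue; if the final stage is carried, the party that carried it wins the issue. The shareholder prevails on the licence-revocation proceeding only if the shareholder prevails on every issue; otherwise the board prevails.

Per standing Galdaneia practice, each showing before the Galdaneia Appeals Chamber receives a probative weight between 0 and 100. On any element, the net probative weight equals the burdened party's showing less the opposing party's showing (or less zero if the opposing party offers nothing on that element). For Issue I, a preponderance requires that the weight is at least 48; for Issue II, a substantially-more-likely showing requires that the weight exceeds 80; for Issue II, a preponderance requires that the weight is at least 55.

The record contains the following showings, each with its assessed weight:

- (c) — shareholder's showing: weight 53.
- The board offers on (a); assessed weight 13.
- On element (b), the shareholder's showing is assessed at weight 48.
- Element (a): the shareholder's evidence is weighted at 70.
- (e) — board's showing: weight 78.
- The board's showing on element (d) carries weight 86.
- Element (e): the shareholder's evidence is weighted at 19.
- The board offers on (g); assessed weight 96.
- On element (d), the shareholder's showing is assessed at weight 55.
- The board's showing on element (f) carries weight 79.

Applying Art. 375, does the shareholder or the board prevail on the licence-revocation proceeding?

board

— Issue I —
Stage I.1 (shareholder, a preponderance, weight is at least 48): (a) net 70−13=57 ≥ 48 — meets.
  All elements met. The shareholder retains the burden for Stage I.2.
Stage I.2 (shareholder, a preponderance, weight is at least 48): (b) 48 ≥ 48 — meets.
  All elements met at the final stage.
With every stage satisfied, the shareholder prevails on this issue.
— Issue II —
At Stage II.1 the shareholder must meet a preponderance (weight is at least 55): on (c) the weight is 53, < 55, so (c) does not meet the standard.
  Stage II.1 not carried; the shareholder fails its burden.
The analysis ends at Stage II.1; the board prevails on this issue.
Per-issue: Issue I → shareholder; Issue II → board. The shareholder must prevail on every issue; overall, the board prevails.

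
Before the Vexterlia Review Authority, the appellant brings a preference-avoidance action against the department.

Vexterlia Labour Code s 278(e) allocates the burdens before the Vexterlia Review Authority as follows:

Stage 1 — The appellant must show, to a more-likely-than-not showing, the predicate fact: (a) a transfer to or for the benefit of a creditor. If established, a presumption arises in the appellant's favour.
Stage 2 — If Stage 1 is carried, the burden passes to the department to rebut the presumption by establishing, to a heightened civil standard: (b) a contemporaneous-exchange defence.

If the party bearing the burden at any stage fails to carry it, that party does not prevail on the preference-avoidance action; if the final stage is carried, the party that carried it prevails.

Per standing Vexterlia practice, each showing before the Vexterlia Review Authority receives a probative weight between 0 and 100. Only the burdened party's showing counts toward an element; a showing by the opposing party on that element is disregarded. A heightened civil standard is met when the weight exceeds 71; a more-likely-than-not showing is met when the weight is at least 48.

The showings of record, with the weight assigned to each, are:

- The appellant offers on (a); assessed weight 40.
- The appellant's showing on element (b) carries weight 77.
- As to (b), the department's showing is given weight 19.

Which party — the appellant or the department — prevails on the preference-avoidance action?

Stage 1 — burden on appellant; standard: a more-likely-than-not showing (weight is at least 48).
    (a): 40 < 48 [not met]
  Stage 1 not carried; the appellant fails its burden.
The department prevails.

department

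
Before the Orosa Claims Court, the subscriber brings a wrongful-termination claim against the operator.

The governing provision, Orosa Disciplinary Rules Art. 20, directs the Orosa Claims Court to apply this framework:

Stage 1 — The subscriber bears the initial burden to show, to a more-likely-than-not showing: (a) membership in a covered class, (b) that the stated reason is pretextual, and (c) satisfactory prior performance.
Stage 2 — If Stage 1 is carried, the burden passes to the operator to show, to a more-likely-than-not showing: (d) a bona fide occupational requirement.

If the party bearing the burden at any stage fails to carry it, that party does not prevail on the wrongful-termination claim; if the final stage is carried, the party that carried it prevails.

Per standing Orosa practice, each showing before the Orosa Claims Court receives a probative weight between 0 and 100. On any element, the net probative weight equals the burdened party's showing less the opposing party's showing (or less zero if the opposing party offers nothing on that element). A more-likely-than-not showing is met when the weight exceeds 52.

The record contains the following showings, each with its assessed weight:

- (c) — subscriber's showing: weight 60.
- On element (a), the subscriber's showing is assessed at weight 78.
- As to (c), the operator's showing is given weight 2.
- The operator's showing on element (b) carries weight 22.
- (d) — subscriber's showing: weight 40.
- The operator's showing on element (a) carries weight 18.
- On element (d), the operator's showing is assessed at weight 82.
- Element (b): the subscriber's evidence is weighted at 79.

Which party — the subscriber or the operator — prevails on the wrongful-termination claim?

At Stage 1 the subscriber must meet a more-likely-than-not showing (weight exceeds 52): on (a) the weight is 78 less the opposing 18 gives net 60, which does exceed 52, so (a) meets the standard; on (b) the weight is 79 less the opposing 22 gives net 57, which does exceed 52, so (b) meets the standard; on (c) the weight is 60 less the opposing 2 gives net 58, > 52, so (c) meets the standard.
  The subscriber carries Stage 1; the operator now bears the burden.
At Stage 2 the operator must meet a more-likely-than-not showing (weight exceeds 52): on (d) the weight is 82 less the opposing 40 gives net 42, which does not exceed 52, so (d) does not meet the standard.
  Stage 2 not carried; the operator fails its burden.
The analysis ends at Stage 2; the subscriber prevails.

subscriber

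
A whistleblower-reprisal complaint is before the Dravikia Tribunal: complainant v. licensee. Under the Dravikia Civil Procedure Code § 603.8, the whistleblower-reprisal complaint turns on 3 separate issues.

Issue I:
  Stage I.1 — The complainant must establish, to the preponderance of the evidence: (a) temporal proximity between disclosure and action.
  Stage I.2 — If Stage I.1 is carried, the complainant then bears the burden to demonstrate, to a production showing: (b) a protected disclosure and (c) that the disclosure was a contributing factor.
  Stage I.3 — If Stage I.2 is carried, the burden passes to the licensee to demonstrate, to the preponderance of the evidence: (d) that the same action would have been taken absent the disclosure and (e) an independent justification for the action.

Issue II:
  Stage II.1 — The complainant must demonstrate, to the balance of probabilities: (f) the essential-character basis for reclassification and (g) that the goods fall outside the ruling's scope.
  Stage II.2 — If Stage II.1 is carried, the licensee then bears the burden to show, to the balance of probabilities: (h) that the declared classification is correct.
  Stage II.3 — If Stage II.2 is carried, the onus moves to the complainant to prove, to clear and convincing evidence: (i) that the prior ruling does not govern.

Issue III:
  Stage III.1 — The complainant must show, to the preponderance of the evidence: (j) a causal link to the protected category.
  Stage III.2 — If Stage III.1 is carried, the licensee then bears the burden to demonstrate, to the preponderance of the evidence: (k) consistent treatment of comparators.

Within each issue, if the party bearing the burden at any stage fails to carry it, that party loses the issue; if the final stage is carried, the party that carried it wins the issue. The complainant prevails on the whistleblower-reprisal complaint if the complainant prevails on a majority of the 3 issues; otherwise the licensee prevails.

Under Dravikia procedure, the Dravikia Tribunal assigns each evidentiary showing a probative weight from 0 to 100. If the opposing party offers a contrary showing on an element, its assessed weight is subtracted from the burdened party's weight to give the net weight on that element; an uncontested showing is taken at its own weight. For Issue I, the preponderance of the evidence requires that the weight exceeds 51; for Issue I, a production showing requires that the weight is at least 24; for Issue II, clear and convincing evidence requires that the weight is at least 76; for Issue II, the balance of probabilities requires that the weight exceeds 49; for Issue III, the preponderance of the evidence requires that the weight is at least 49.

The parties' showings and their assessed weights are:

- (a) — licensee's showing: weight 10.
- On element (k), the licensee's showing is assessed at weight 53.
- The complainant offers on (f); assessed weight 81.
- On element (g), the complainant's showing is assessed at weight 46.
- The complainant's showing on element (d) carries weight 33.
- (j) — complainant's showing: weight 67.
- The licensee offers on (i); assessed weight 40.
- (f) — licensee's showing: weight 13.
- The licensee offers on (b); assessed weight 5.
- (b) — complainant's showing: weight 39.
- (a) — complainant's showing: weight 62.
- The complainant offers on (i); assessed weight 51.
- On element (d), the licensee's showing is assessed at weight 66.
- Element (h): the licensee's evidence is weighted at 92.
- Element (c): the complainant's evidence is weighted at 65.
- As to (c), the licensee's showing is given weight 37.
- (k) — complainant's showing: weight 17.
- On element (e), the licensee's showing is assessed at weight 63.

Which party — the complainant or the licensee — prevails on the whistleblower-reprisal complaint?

— Issue I —
At Stage I.1 the complainant must meet the preponderance of the evidence (weight exceeds 51): on (a) the weight is 62 less the opposing 10 gives net 52, > 51, so (a) meets the standard.
  Stage I.1 is satisfied; the complainant continues to bear the burden.
At Stage I.2 the complainant must meet a production showing (weight is at least 24): on (b) the weight is 39 less the opposing 5 gives net 34, ≥ 24, so (b) meets the standard; on (c) the weight is 65 less the opposing 37 gives net 28, which does reach 24, so (c) meets the standard.
  Stage I.2 is satisfied; the onus moves to the licensee.
At Stage I.3 the licensee must meet the preponderance of the evidence (weight exceeds 51): on (d) the weight is 66 less the opposing 33 gives net 33, ≤ 51, so (d) does not meet the standard; on (e) the weight is 63, > 51, so (e) meets the standard.
  The licensee does not carry Stage I.3.
So the complainant prevails on this issue.
— Issue II —
Stage II.1 (complainant, the balance of probabilities, weight exceeds 49): (f) net 81−13=68 > 49 — meets; (g) 46 ≤ 49 — fails.
  Stage II.1 not carried; the complainant fails its burden.
The analysis ends at Stage II.1; the licensee prevails on this issue.
— Issue III —
Stage III.1 (complainant, the preponderance of the evidence, weight is at least 49): (j) 67 ≥ 49 — meets.
  Stage III.1 is satisfied; the onus moves to the licensee.
Stage III.2 (licensee, the preponderance of the evidence, weight is at least 49): (k) net 53−17=36 < 49 — fails.
  Stage III.2 not carried; the licensee fails its burden.
So the complainant prevails on this issue.
Per-issue: Issue I → complainant; Issue II → licensee; Issue III → complainant. The complainant must prevail on a majority of issues; overall, the complainant prevails.

complainant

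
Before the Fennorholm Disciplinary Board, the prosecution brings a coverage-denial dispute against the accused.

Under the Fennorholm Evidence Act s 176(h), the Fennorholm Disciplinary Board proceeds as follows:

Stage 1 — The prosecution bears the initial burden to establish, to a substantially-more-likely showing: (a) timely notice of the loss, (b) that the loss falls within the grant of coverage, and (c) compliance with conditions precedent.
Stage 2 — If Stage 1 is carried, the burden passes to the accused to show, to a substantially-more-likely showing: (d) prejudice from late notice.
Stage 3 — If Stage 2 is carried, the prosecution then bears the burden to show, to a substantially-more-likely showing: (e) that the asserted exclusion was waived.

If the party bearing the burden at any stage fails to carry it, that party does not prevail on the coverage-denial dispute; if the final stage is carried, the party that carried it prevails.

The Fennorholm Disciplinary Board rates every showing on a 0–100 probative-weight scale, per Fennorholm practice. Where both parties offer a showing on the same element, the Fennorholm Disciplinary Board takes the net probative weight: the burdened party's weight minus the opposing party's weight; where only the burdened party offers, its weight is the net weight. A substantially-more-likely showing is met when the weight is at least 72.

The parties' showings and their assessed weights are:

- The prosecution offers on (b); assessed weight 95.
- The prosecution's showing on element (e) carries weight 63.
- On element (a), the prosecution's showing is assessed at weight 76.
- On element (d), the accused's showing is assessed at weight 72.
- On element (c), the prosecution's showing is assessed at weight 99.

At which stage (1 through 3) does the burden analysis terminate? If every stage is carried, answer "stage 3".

Stage 1 (prosecution, a substantially-more-likely showing, weight is at least 72): (a) 76 ≥ 72 — meets; (b) 95 ≥ 72 — meets; (c) 99 ≥ 72 — meets.
  The prosecution carries Stage 1; the accused now bears the burden.
Stage 2 (accused, a substantially-more-likely showing, weight is at least 72): (d) 72 ≥ 72 — meets.
  Stage 2 is satisfied; the onus moves to the prosecution.
Stage 3 (prosecution, a substantially-more-likely showing, weight is at least 72): (e) 63 < 72 — fails.
  Not every element is met, so the prosecution fails to carry Stage 3.
The analysis ends at Stage 3; the accused prevails.

stage 3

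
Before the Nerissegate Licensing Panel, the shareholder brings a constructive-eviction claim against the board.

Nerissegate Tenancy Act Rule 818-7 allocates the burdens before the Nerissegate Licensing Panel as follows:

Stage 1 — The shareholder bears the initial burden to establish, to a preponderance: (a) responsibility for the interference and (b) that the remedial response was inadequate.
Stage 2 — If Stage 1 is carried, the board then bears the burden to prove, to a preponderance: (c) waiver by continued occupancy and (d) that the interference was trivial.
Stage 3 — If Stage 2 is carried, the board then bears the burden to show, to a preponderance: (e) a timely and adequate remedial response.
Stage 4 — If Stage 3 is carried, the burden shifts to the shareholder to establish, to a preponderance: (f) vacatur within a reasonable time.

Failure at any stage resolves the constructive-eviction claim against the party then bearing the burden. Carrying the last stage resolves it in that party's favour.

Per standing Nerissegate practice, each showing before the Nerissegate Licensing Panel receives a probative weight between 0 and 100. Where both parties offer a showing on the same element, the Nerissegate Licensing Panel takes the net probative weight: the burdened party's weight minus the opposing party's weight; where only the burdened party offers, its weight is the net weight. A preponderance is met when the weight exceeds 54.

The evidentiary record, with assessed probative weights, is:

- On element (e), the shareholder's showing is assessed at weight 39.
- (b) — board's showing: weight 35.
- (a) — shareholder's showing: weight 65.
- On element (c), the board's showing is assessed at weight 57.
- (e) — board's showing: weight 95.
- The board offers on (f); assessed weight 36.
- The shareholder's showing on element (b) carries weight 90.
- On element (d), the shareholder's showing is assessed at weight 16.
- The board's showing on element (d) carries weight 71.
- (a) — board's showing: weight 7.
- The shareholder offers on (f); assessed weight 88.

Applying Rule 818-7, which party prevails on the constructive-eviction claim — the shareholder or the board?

board

Stage 1 — burden on shareholder; standard: a preponderance (weight exceeds 54).
    (a): 65 − 7 = 58 > 54 [met]
    (b): 90 − 35 = 55 > 54 [met]
  Stage 1 carried; the burden shifts to the board.
Stage 2 — burden on board; standard: a preponderance (weight exceeds 54).
    (c): 57 > 54 [met]
    (d): 71 − 16 = 55 > 54 [met]
  All elements met. The board retains the burden for Stage 3.
Stage 3 — burden on board; standard: a preponderance (weight exceeds 54).
    (e): 95 − 39 = 56 > 54 [met]
  Stage 3 carried; the burden shifts to the shareholder.
Stage 4 — burden on shareholder; standard: a preponderance (weight exceeds 54).
    (f): 88 − 36 = 52 ≤ 54 [not met]
  Not every element is met, so the shareholder fails to carry Stage 4.
The analysis ends at Stage 4; the board prevails.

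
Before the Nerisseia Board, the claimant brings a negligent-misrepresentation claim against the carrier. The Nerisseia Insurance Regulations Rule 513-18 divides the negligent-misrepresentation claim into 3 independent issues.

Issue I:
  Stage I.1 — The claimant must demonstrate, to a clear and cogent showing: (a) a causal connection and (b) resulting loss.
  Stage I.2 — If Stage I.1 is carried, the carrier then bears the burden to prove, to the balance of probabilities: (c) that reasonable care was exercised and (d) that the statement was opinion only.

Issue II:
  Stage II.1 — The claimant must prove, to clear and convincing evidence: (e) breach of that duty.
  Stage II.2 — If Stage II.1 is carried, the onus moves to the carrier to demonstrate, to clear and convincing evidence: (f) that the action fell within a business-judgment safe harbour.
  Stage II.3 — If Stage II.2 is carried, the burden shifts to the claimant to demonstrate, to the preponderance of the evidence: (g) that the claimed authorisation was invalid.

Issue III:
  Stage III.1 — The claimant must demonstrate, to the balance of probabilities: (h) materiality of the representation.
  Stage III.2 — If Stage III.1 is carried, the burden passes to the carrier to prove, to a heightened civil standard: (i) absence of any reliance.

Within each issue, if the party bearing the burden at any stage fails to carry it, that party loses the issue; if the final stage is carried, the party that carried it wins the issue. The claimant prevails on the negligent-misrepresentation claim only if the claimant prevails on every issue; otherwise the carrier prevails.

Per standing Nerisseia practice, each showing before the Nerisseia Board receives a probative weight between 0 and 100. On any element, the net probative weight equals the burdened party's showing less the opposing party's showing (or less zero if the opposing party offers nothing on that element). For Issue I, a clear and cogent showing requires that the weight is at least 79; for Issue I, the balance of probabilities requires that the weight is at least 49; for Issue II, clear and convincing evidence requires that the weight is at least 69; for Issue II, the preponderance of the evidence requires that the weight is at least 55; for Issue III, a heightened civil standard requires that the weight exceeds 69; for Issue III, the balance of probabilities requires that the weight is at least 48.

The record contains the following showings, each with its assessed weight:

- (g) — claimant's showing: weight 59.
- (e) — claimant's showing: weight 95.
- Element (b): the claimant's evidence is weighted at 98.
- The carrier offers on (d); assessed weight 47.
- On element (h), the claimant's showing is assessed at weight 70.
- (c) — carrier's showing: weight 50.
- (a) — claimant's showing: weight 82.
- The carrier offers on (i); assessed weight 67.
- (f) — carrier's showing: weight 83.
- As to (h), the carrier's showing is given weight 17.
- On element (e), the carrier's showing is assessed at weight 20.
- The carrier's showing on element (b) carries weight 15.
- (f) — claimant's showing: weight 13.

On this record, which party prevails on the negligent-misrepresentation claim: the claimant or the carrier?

— Issue I —
Stage I.1 (claimant, a clear and cogent showing, weight is at least 79): (a) 82 ≥ 79 — meets; (b) net 98−15=83 ≥ 79 — meets.
  Stage I.1 carried; the burden shifts to the carrier.
Stage I.2 (carrier, the balance of probabilities, weight is at least 49): (c) 50 ≥ 49 — meets; (d) 47 < 49 — fails.
  Stage I.2 not carried; the carrier fails its burden.
The claimant prevails on this issue.
— Issue II —
At Stage II.1 the claimant must meet clear and convincing evidence (weight is at least 69): on (e) the weight is 95 less the opposing 20 gives net 75, which does reach 69, so (e) meets the standard.
  The claimant carries Stage II.1; the carrier now bears the burden.
At Stage II.2 the carrier must meet clear and convincing evidence (weight is at least 69): on (f) the weight is 83 less the opposing 13 gives net 70, ≥ 69, so (f) meets the standard.
  Stage II.2 is satisfied; the onus moves to the claimant.
At Stage II.3 the claimant must meet the preponderance of the evidence (weight is at least 55): on (g) the weight is 59, which does reach 55, so (g) meets the standard.
  Stage II.3 carried; the final stage is satisfied.
With every stage satisfied, the claimant prevails on this issue.
— Issue III —
At Stage III.1 the claimant must meet the balance of probabilities (weight is at least 48): on (h) the weight is 70 less the opposing 17 gives net 53, ≥ 48, so (h) meets the standard.
  All elements met. The burden passes to the carrier.
At Stage III.2 the carrier must meet a heightened civil standard (weight exceeds 69): on (i) the weight is 67, which does not exceed 69, so (i) does not meet the standard.
  Stage III.2 not carried; the carrier fails its burden.
The analysis ends at Stage III.2; the claimant prevails on this issue.
Per-issue: Issue I → claimant; Issue II → claimant; Issue III → claimant. The claimant must prevail on every issue; overall, the claimant prevails.

claimant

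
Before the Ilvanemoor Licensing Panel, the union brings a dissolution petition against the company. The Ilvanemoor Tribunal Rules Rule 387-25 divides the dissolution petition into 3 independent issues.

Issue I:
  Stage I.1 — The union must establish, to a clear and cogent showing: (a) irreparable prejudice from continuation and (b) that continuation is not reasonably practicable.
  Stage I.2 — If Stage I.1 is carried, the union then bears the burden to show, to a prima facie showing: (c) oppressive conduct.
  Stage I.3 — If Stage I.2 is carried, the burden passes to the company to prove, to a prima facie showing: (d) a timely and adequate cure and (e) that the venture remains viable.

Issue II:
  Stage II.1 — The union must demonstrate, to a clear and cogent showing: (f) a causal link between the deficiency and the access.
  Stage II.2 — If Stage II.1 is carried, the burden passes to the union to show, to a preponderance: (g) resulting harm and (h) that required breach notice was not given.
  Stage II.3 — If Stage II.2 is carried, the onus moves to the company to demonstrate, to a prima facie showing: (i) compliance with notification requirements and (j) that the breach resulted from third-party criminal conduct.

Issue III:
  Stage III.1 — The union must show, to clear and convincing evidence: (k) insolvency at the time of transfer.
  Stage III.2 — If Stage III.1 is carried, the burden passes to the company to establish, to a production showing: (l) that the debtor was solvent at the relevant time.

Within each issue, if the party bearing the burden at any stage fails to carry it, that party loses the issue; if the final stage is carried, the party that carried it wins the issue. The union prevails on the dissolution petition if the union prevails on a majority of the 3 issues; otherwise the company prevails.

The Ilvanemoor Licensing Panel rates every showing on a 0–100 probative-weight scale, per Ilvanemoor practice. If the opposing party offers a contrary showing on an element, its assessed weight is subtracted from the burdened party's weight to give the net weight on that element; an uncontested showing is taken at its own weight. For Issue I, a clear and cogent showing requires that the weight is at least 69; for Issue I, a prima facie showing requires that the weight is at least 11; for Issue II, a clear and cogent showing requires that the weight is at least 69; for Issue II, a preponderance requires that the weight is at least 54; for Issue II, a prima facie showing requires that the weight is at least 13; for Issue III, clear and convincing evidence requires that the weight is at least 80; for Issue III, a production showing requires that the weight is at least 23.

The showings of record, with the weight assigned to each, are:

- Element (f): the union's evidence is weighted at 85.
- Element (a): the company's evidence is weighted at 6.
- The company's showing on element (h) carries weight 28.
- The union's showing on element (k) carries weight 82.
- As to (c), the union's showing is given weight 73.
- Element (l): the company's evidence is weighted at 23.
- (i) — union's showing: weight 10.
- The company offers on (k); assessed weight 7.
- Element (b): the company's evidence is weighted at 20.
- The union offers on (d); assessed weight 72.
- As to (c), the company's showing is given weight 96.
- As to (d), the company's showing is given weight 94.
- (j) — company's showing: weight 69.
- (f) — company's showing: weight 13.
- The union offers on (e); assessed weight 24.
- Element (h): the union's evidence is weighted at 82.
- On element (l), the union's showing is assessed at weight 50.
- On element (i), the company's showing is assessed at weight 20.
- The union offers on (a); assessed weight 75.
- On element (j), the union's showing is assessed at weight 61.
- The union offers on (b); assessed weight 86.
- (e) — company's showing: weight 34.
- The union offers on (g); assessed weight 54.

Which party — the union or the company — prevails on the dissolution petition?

company

— Issue I —
Stage I.1 — burden on union; standard: a clear and cogent showing (weight is at least 69).
    (a): 75 − 6 = 69 ≥ 69 [met]
    (b): 86 − 20 = 66 < 69 [not met]
  The union does not carry Stage I.1.
The analysis ends at Stage I.1; the company prevails on this issue.
— Issue II —
Stage II.1 — burden on union; standard: a clear and cogent showing (weight is at least 69).
    (f): 85 − 13 = 72 ≥ 69 [met]
  All elements met. The union retains the burden for Stage II.2.
Stage II.2 — burden on union; standard: a preponderance (weight is at least 54).
    (g): 54 ≥ 54 [met]
    (h): 82 − 28 = 54 ≥ 54 [met]
  All elements met. The burden passes to the company.
Stage II.3 — burden on company; standard: a prima facie showing (weight is at least 13).
    (i): 20 − 10 = 10 < 13 [not met]
    (j): 69 − 61 = 8 < 13 [not met]
  Not every element is met, so the company fails to carry Stage II.3.
The union prevails on this issue.
— Issue III —
Stage III.1 (union, clear and convincing evidence, weight is at least 80): (k) net 82−7=75 < 80 — fails.
  Not every element is met, so the union fails to carry Stage III.1.
The company prevails on this issue.
Per-issue: Issue I → company; Issue II → union; Issue III → company. The union must prevail on a majority of issues; overall, the company prevails.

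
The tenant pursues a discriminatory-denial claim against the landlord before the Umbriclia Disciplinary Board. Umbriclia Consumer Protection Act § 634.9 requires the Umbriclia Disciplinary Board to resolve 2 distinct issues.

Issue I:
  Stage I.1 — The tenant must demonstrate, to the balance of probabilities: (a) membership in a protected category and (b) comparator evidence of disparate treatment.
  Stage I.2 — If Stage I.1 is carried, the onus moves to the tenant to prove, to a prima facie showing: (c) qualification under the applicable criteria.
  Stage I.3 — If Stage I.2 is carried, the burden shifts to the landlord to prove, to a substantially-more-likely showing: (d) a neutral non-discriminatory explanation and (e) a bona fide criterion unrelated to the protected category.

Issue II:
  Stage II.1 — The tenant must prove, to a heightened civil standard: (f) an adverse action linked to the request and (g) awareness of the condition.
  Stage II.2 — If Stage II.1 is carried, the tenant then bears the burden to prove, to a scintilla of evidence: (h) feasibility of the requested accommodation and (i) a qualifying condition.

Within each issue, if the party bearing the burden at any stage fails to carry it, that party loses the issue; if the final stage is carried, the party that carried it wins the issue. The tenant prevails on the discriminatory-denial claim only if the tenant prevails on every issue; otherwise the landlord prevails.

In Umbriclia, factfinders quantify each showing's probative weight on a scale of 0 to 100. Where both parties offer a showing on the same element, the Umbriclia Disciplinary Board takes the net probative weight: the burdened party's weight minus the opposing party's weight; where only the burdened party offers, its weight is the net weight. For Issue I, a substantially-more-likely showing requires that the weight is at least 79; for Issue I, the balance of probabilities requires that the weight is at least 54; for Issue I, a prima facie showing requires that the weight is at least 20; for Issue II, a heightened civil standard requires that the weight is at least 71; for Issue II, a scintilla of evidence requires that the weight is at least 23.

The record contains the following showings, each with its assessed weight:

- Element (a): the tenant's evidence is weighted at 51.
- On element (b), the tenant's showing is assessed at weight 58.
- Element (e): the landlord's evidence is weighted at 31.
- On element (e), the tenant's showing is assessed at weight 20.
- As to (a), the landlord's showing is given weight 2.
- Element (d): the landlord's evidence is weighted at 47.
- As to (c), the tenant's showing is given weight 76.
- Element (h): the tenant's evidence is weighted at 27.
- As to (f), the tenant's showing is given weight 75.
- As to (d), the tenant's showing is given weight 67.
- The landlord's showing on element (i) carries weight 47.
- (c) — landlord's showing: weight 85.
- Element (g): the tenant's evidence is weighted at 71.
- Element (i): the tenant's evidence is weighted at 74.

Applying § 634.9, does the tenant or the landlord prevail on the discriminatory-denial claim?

landlord

— Issue I —
At Stage I.1 the tenant must meet the balance of probabilities (weight is at least 54): on (a) the weight is 51 less the opposing 2 gives net 49, < 54, so (a) does not meet the standard; on (b) the weight is 58, ≥ 54, so (b) meets the standard.
  The tenant does not carry Stage I.1.
The landlord prevails on this issue.
— Issue II —
At Stage II.1 the tenant must meet a heightened civil standard (weight is at least 71): on (f) the weight is 75, ≥ 71, so (f) meets the standard; on (g) the weight is 71, which does reach 71, so (g) meets the standard.
  Stage II.1 is satisfied; the tenant continues to bear the burden.
At Stage II.2 the tenant must meet a scintilla of evidence (weight is at least 23): on (h) the weight is 27, which does reach 23, so (h) meets the standard; on (i) the weight is 74 less the opposing 47 gives net 27, which does reach 23, so (i) meets the standard.
  Stage II.2 carried; the final stage is satisfied.
Every stage carried; the tenant prevails on this issue.
Per-issue: Issue I → landlord; Issue II → tenant. The tenant must prevail on every issue; overall, the landlord prevails.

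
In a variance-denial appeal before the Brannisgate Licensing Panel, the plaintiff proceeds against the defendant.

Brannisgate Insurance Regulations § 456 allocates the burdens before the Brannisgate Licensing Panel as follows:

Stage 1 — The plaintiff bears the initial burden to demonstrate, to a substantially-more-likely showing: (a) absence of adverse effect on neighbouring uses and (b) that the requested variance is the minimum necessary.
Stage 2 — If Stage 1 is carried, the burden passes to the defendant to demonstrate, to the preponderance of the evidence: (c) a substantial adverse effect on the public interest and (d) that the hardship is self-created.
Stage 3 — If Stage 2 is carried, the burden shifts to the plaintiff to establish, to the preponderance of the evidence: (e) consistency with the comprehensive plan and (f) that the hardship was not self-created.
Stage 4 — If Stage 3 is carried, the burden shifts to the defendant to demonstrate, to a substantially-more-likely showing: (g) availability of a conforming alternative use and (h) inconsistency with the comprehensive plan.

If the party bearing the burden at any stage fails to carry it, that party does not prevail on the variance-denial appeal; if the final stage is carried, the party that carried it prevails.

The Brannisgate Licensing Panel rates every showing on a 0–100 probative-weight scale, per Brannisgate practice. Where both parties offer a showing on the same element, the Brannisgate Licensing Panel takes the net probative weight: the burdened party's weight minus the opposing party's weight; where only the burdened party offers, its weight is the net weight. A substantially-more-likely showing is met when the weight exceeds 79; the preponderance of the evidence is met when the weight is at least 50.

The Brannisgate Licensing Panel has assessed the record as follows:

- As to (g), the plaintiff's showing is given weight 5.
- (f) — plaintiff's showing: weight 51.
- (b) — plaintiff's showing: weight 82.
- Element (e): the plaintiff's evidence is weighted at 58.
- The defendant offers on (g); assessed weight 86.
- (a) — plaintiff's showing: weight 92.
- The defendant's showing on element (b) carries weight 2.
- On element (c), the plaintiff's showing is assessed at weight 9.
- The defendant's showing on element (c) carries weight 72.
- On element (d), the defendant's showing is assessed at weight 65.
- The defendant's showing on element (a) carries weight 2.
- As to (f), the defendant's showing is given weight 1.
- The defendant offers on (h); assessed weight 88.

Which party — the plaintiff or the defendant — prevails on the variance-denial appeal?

Stage 1 (plaintiff, a substantially-more-likely showing, weight exceeds 79): (a) net 92−2=90 > 79 — meets; (b) net 82−2=80 > 79 — meets.
  Stage 1 carried; the burden shifts to the defendant.
Stage 2 (defendant, the preponderance of the evidence, weight is at least 50): (c) net 72−9=63 ≥ 50 — meets; (d) 65 ≥ 50 — meets.
  Stage 2 is satisfied; the onus moves to the plaintiff.
Stage 3 (plaintiff, the preponderance of the evidence, weight is at least 50): (e) 58 ≥ 50 — meets; (f) net 51−1=50 ≥ 50 — meets.
  The plaintiff carries Stage 3; the defendant now bears the burden.
Stage 4 (defendant, a substantially-more-likely showing, weight exceeds 79): (g) net 86−5=81 > 79 — meets; (h) 88 > 79 — meets.
  All elements met at the final stage.
Every stage carried; the defendant prevails.

defendant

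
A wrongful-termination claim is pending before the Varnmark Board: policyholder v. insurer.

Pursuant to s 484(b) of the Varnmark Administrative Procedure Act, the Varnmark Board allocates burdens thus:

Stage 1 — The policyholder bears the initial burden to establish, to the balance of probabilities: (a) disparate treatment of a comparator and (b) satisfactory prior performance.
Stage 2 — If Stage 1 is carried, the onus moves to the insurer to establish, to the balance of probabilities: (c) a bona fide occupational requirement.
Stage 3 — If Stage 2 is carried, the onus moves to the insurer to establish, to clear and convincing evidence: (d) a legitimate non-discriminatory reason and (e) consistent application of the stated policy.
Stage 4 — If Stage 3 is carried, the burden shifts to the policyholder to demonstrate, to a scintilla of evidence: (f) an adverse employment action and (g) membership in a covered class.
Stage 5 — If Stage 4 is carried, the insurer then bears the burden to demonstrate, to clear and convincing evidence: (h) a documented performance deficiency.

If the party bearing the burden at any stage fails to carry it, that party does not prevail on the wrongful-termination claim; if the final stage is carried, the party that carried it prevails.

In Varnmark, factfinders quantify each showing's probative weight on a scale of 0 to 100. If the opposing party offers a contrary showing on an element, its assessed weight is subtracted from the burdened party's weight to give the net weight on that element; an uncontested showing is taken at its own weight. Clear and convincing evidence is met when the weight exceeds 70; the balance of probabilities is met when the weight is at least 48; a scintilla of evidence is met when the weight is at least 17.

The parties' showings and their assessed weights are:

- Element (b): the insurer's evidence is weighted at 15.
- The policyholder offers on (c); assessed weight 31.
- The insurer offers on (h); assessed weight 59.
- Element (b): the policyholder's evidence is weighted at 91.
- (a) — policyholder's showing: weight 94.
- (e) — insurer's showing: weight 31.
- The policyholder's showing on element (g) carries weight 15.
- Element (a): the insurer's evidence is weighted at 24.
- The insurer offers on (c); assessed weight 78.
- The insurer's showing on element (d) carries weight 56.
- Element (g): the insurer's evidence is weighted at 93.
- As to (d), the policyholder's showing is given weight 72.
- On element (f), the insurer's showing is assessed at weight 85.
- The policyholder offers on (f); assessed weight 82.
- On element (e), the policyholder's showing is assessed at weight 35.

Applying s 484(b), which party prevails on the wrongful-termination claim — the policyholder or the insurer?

policyholder

Stage 1 (policyholder, the balance of probabilities, weight is at least 48): (a) net 94−24=70 ≥ 48 — meets; (b) net 91−15=76 ≥ 48 — meets.
  The policyholder carries Stage 1; the insurer now bears the burden.
Stage 2 (insurer, the balance of probabilities, weight is at least 48): (c) net 78−31=47 < 48 — fails.
  Stage 2 not carried; the insurer fails its burden.
The policyholder prevails.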